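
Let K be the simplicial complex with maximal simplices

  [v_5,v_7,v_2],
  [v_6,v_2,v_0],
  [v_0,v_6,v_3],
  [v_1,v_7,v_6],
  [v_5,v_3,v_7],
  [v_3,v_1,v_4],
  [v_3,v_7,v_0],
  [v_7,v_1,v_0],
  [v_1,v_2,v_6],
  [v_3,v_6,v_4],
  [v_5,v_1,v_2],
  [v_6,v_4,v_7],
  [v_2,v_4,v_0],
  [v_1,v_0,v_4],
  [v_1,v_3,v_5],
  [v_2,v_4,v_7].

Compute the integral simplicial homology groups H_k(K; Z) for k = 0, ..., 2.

We work with the vertex ordering v_0 < v_1 < v_2 < v_3 < v_4 < v_5 < v_6 < v_7. The simplices of K, each written with vertices in increasing order, are:

  0-simplices (8): [v_0], [v_1], [v_2], [v_3], [v_4], [v_5], [v_6], [v_7]
  1-simplices (24): (24 of them)
  2-simplices (16): (16 of them)

so the chain groups are C_0 ≅ Z^8, C_1 ≅ Z^24, C_2 ≅ Z^16.

Boundary ∂_1: C_1 → C_0 maps an edge to its endpoints' difference, ∂[p,q] = q − p. For instance
  ∂[v_3,v_5] = [v_5] − [v_3].
This gives a 8×24 integer matrix of rank 7; reducing to Smith normal form yields diagonal entries (1,1,1,1,1,1,1).

Boundary ∂_2: C_2 → C_1 acts by ∂[p,q,r] = [q,r] − [p,r] + [p,q]. For instance
  ∂[v_3,v_4,v_6] = [v_4,v_6] − [v_3,v_6] + [v_3,v_4],
  ∂[v_1,v_3,v_5] = [v_3,v_5] − [v_1,v_5] + [v_1,v_3].
As a 24×16 matrix over Z this has rank 15, with invariant factors (1,1,1,1,1,1,1,1,1,1,1,1,1,1,1).

From H_k ≅ ker(∂_k) / im(∂_{k+1}) we obtain:

  H_0: rank C_0 − rank ∂_1 = 8 − 7 = 1, and the invariant factors of ∂_1 are all 1, so H_0 ≅ Z.
  H_1: rank ker ∂_1 − rank ∂_2 = (24 − 7) − 15 = 2, and the invariant factors of ∂_2 are all 1, so H_1 ≅ Z^2.
  H_2: rank ker ∂_2 − rank ∂_3 = (16 − 15) − 0 = 1, and there is no ∂_3, so H_2 ≅ Z.

As a check, the Euler characteristic is 8 − 24 + 16 = 0, which agrees with 1 − 2 + 1 = 0.

H_0 ≅ Z,  H_1 ≅ Z^2,  H_2 ≅ Z.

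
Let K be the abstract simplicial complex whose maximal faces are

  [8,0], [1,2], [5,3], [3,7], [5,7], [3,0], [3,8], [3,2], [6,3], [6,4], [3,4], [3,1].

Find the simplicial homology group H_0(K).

H_0 ≅ Z.

Fix the vertex order 0 < 1 < 2 < 3 < 4 < 5 < 6 < 7 < 8 and write every simplex with vertices in increasing order. Then dim K = 1 and the simplices of K are:

  0-simplices (9): [0], [1], [2], [3], [4], [5], [6], [7], [8]
  1-simplices (12): [0,3], [0,8], [1,2], [1,3], [2,3], [3,4], [3,5], [3,6], [3,7], [3,8], [4,6], [5,7]

so the chain groups are C_0 ≅ Z^9, C_1 ≅ Z^12.

The boundary map ∂_1: C_1 → C_0 is given by ∂[p,q] = [q] − [p]. For instance
  ∂[3,6] = [6] − [3].
The resulting 9×12 matrix has rank 8, and its Smith normal form has invariant factors (1,1,1,1,1,1,1,1).

Now H_k = ker ∂_k / im ∂_{k+1}, so:

  H_0: rank C_0 − rank ∂_1 = 9 − 8 = 1, and the invariant factors of ∂_1 are all 1, so H_0 ≅ Z.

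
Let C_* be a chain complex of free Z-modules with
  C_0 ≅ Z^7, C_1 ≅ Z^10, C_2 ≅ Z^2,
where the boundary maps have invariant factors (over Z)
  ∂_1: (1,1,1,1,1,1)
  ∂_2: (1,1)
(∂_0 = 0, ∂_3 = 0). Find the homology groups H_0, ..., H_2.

H_0: b_0 = 7 − 0 − 6 = 1; torsion from ∂_1 factors > 1: none. So H_0 ≅ Z.
H_1: b_1 = 10 − 6 − 2 = 2; torsion from ∂_2 factors > 1: none. So H_1 ≅ Z^2.
H_2: b_2 = 2 − 2 − 0 = 0; torsion from ∂_3 factors > 1: none. So H_2 ≅ 0.

H_0 ≅ Z,  H_1 ≅ Z^2,  H_2 = 0.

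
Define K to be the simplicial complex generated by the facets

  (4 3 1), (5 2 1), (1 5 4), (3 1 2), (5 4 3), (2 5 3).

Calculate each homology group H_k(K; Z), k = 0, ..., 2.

H_0 ≅ Z,  H_1 = 0,  H_2 ≅ Z.

Fix the vertex order 1 < 2 < 3 < 4 < 5 and write every simplex with vertices in increasing order. Then dim K = 2 and the simplices of K are:

  0-simplices (5): [1], [2], [3], [4], [5]
  1-simplices (9): [1,2], [1,3], [1,4], [1,5], [2,3], [2,5], [3,4], [3,5], [4,5]
  2-simplices (6): [1,2,3], [1,2,5], [1,3,4], [1,4,5], [2,3,5], [3,4,5]

Hence C_0 ≅ Z^5, C_1 ≅ Z^9, C_2 ≅ Z^6.

Boundary ∂_1: C_1 → C_0 sends each edge [p,q] (with p < q) to q − p. For instance
  ∂[4,5] = [5] − [4].
The resulting 5×9 matrix has rank 4, and its Smith normal form has invariant factors (1,1,1,1).

∂_2: C_2 → C_1 sends each 2-simplex [p,q,r] to [q,r] − [p,r] + [p,q]. For instance
  ∂[1,2,3] = [2,3] − [1,3] + [1,2],
  ∂[2,3,5] = [3,5] − [2,5] + [2,3].
The resulting 9×6 matrix has rank 5, and its Smith normal form has invariant factors (1,1,1,1,1).

Computing H_k = (kernel of ∂_k) / (image of ∂_{k+1}):

  H_0: rank C_0 − rank ∂_1 = 5 − 4 = 1, and the invariant factors of ∂_1 are all 1, so H_0 = Z.
  H_1: rank ker ∂_1 − rank ∂_2 = (9 − 4) − 5 = 0, and the invariant factors of ∂_2 are all 1, so H_1 = 0.
  H_2: rank ker ∂_2 − rank ∂_3 = (6 − 5) − 0 = 1, and there is no ∂_3, so H_2 = Z.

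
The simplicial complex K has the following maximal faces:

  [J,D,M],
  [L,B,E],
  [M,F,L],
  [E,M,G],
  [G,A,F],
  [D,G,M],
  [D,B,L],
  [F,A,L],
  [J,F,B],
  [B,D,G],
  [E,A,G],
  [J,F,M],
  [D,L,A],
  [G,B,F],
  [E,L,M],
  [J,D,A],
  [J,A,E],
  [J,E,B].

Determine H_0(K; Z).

H_0 ≅ Z.

We work with the vertex ordering A < B < D < E < F < G < J < L < M. The simplices of K, each written with vertices in increasing order, are:

  0-simplices (9): A, B, D, E, F, G, J, L, M
  1-simplices (27): AD, AE, AF, AG, AJ, AL, BD, BE, BF, BG, BJ, BL, DG, DJ, DL, DM, EG, EJ, EL, EM, FG, FJ, FL, FM, GM, JM, LM
  2-simplices (18): ADJ, ADL, AEG, AEJ, AFG, AFL, BDG, BDL, BEJ, BEL, BFG, BFJ, DGM, DJM, EGM, ELM, FJM, FLM

so the chain groups are C_0 ≅ Z^9, C_1 ≅ Z^27, C_2 ≅ Z^18.

Boundary ∂_1: C_1 → C_0 is given by ∂[p,q] = [q] − [p].
The 9×27 boundary matrix has rank 8 and Smith normal form diag(1,1,1,1,1,1,1,1).

Boundary ∂_2: C_2 → C_1 maps a triangle to the signed sum of its edges. For instance
  ∂DGM = GM − DM + DG,
  ∂BFJ = FJ − BJ + BF.
The 27×18 boundary matrix has rank 17 and Smith normal form diag(1,1,1,1,1,1,1,1,1,1,1,1,1,1,1,1,1).

From H_k ≅ ker(∂_k) / im(∂_{k+1}) we obtain:

  H_0: rank C_0 − rank ∂_1 = 9 − 8 = 1, and the invariant factors of ∂_1 are all 1, so H_0 ≅ Z.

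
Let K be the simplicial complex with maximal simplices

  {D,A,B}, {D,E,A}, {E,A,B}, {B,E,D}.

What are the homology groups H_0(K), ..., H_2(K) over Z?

H_0 ≅ Z,  H_1 = 0,  H_2 ≅ Z.

Take the total order A < B < D < E on the vertex set. Then K (dimension 2) consists of the simplices:

  0-simplices (4): A, B, D, E
  1-simplices (6): AB, AD, AE, BD, BE, DE
  2-simplices (4): ABD, ABE, ADE, BDE

Hence C_0 ≅ Z^4, C_1 ≅ Z^6, C_2 ≅ Z^4.

The boundary map ∂_1: C_1 → C_0 sends each edge [p,q] (with p < q) to q − p. For instance
  ∂AB = B − A.
As a 4×6 matrix over Z this has rank 3, with invariant factors (1,1,1).

The boundary map ∂_2: C_2 → C_1 sends each 2-simplex [p,q,r] to [q,r] − [p,r] + [p,q]. For instance
  ∂ADE = DE − AE + AD,
  ∂BDE = DE − BE + BD.
This gives a 6×4 integer matrix of rank 3; reducing to Smith normal form yields diagonal entries (1,1,1).

Now H_k = ker ∂_k / im ∂_{k+1}, so:

  H_0: rank C_0 − rank ∂_1 = 4 − 3 = 1, and the invariant factors of ∂_1 are all 1, so H_0 ≅ Z.
  H_1: rank ker ∂_1 − rank ∂_2 = (6 − 3) − 3 = 0, and the invariant factors of ∂_2 are all 1, so H_1 ≅ 0.
  H_2: rank ker ∂_2 − rank ∂_3 = (4 − 3) − 0 = 1, and there is no ∂_3, so H_2 ≅ Z.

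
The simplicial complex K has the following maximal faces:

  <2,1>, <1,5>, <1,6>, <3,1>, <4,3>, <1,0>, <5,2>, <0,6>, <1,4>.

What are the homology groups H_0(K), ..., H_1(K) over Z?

H_0 ≅ Z,  H_1 ≅ Z^3.

Fix the vertex order 0 < 1 < 2 < 3 < 4 < 5 < 6 and write every simplex with vertices in increasing order. Then dim K = 1 and the simplices of K are:

  0-simplices (7): [0], [1], [2], [3], [4], [5], [6]
  1-simplices (9): [0,1], [0,6], [1,2], [1,3], [1,4], [1,5], [1,6], [2,5], [3,4]

Hence C_0 ≅ Z^7, C_1 ≅ Z^9.

The boundary map ∂_1: C_1 → C_0 maps an edge to its endpoints' difference, ∂[p,q] = q − p. For instance
  ∂[1,6] = [6] − [1].
The resulting 7×9 matrix has rank 6, and its Smith normal form has invariant factors (1,1,1,1,1,1).

Now H_k = ker ∂_k / im ∂_{k+1}, so:

  H_0: rank C_0 − rank ∂_1 = 7 − 6 = 1, and the invariant factors of ∂_1 are all 1, so H_0 = Z.
  H_1: rank ker ∂_1 − rank ∂_2 = (9 − 6) − 0 = 3, and there is no ∂_2, so H_1 = Z^3.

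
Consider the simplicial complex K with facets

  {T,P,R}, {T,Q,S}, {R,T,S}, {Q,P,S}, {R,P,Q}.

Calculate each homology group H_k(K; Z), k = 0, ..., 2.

We work with the vertex ordering P < Q < R < S < T. The simplices of K, each written with vertices in increasing order, are:

  0-simplices (5): P, Q, R, S, T
  1-simplices (10): PQ, PR, PS, PT, QR, QS, QT, RS, RT, ST
  2-simplices (5): PQR, PQS, PRT, QST, RST

Hence C_0 ≅ Z^5, C_1 ≅ Z^10, C_2 ≅ Z^5.

∂_1: C_1 → C_0 maps an edge to its endpoints' difference, ∂[p,q] = q − p. For instance
  ∂ST = T − S.
The 5×10 boundary matrix has rank 4 and Smith normal form diag(1,1,1,1).

The boundary map ∂_2: C_2 → C_1 sends each 2-simplex [p,q,r] to [q,r] − [p,r] + [p,q]. For instance
  ∂PQR = QR − PR + PQ,
  ∂RST = ST − RT + RS.
This gives a 10×5 integer matrix of rank 5; reducing to Smith normal form yields diagonal entries (1,1,1,1,1).

From H_k ≅ ker(∂_k) / im(∂_{k+1}) we obtain:

  H_0: rank C_0 − rank ∂_1 = 5 − 4 = 1, and the invariant factors of ∂_1 are all 1, so H_0 ≅ Z.
  H_1: rank ker ∂_1 − rank ∂_2 = (10 − 4) − 5 = 1, and the invariant factors of ∂_2 are all 1, so H_1 ≅ Z.
  H_2: rank ker ∂_2 − rank ∂_3 = (5 − 5) − 0 = 0, and there is no ∂_3, so H_2 ≅ 0.

H_0 ≅ Z,  H_1 ≅ Z,  H_2 = 0.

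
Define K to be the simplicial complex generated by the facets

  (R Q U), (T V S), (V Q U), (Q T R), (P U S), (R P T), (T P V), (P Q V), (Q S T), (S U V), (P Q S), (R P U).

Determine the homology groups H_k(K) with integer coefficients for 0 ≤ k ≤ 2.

H_0 = Z,  H_1 = Z/2,  H_2 = 0.

Order the vertices as P < Q < R < S < T < U < V. Listing each simplex with vertices in this order, K has dimension 2 with simplices:

  0-simplices (7): P, Q, R, S, T, U, V
  1-simplices (18): PQ, PR, PS, PT, PU, PV, QR, QS, QT, QU, QV, RT, RU, ST, SU, SV, TV, UV
  2-simplices (12): PQS, PQV, PRT, PRU, PSU, PTV, QRT, QRU, QST, QUV, STV, SUV

Hence C_0 ≅ Z^7, C_1 ≅ Z^18, C_2 ≅ Z^12.

The boundary map ∂_1: C_1 → C_0 sends each edge [p,q] (with p < q) to q − p.
The 7×18 boundary matrix has rank 6 and Smith normal form diag(1,1,1,1,1,1).

Boundary ∂_2: C_2 → C_1 acts by ∂[p,q,r] = [q,r] − [p,r] + [p,q]. For instance
  ∂SUV = UV − SV + SU,
  ∂PTV = TV − PV + PT.
The 18×12 boundary matrix has rank 12 and Smith normal form diag(1,1,1,1,1,1,1,1,1,1,1,2).

Reading off H_k = ker ∂_k / im ∂_{k+1}:

  H_0: rank C_0 − rank ∂_1 = 7 − 6 = 1, and the invariant factors of ∂_1 are all 1, so H_0 = Z.
  H_1: rank ker ∂_1 − rank ∂_2 = (18 − 6) − 12 = 0, and ∂_2 has invariant factor 2 > 1, so H_1 = Z/2.
  H_2: rank ker ∂_2 − rank ∂_3 = (12 − 12) − 0 = 0, and there is no ∂_3, so H_2 = 0.

As a check, the Euler characteristic is 7 − 18 + 12 = 1, which agrees with 1 − 0 + 0 = 1.
(K is a triangulation of the real projective plane RP^2.)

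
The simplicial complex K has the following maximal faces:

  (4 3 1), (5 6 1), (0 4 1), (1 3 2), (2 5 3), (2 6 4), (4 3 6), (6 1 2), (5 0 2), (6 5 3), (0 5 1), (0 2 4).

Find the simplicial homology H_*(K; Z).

Fix the vertex order 0 < 1 < 2 < 3 < 4 < 5 < 6 and write every simplex with vertices in increasing order. Then dim K = 2 and the simplices of K are:

  0-simplices (7): [0], [1], [2], [3], [4], [5], [6]
  1-simplices (18): [0,1], [0,2], [0,4], [0,5], [1,2], [1,3], [1,4], [1,5], [1,6], [2,3], [2,4], [2,5], [2,6], [3,4], [3,5], [3,6], [4,6], [5,6]
  2-simplices (12): [0,1,4], [0,1,5], [0,2,4], [0,2,5], [1,2,3], [1,2,6], [1,3,4], [1,5,6], [2,3,5], [2,4,6], [3,4,6], [3,5,6]

Hence C_0 ≅ Z^7, C_1 ≅ Z^18, C_2 ≅ Z^12.

The boundary map ∂_1: C_1 → C_0 maps an edge to its endpoints' difference, ∂[p,q] = q − p.
As a 7×18 matrix over Z this has rank 6, with invariant factors (1,1,1,1,1,1).

The boundary map ∂_2: C_2 → C_1 maps a triangle to the signed sum of its edges. For instance
  ∂[1,3,4] = [3,4] − [1,4] + [1,3],
  ∂[1,5,6] = [5,6] − [1,6] + [1,5].
The 18×12 boundary matrix has rank 12 and Smith normal form diag(1,1,1,1,1,1,1,1,1,1,1,2).

From H_k ≅ ker(∂_k) / im(∂_{k+1}) we obtain:

  H_0: rank C_0 − rank ∂_1 = 7 − 6 = 1, and the invariant factors of ∂_1 are all 1, so H_0 ≅ Z.
  H_1: rank ker ∂_1 − rank ∂_2 = (18 − 6) − 12 = 0, and ∂_2 has invariant factor 2 > 1, so H_1 ≅ Z/2.
  H_2: rank ker ∂_2 − rank ∂_3 = (12 − 12) − 0 = 0, and there is no ∂_3, so H_2 ≅ 0.

(K is a triangulation of the real projective plane RP^2.)

H_0 = Z,  H_1 = Z/2,  H_2 = 0.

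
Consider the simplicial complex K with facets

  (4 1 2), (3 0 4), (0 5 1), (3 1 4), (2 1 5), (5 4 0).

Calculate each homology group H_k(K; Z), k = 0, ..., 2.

H_0 = Z,  H_1 = Z,  H_2 = 0.

Order the vertices as 0 < 1 < 2 < 3 < 4 < 5. Listing each simplex with vertices in this order, K has dimension 2 with simplices:

  0-simplices (6): [0], [1], [2], [3], [4], [5]
  1-simplices (12): [0,1], [0,3], [0,4], [0,5], [1,2], [1,3], [1,4], [1,5], [2,4], [2,5], [3,4], [4,5]
  2-simplices (6): [0,1,5], [0,3,4], [0,4,5], [1,2,4], [1,2,5], [1,3,4]

giving chain groups C_0 ≅ Z^6, C_1 ≅ Z^12, C_2 ≅ Z^6.

Boundary ∂_1: C_1 → C_0 is given by ∂[p,q] = [q] − [p]. For instance
  ∂[2,4] = [4] − [2].
The 6×12 boundary matrix has rank 5 and Smith normal form diag(1,1,1,1,1).

The boundary map ∂_2: C_2 → C_1 maps a triangle to the signed sum of its edges. For instance
  ∂[1,2,5] = [2,5] − [1,5] + [1,2],
  ∂[0,1,5] = [1,5] − [0,5] + [0,1].
The 12×6 boundary matrix has rank 6 and Smith normal form diag(1,1,1,1,1,1).

Reading off H_k = ker ∂_k / im ∂_{k+1}:

  H_0: rank C_0 − rank ∂_1 = 6 − 5 = 1, and the invariant factors of ∂_1 are all 1, so H_0 = Z.
  H_1: rank ker ∂_1 − rank ∂_2 = (12 − 5) − 6 = 1, and the invariant factors of ∂_2 are all 1, so H_1 = Z.
  H_2: rank ker ∂_2 − rank ∂_3 = (6 − 6) − 0 = 0, and there is no ∂_3, so H_2 = 0.

As a check, the Euler characteristic is 6 − 12 + 6 = 0, which agrees with 1 − 1 + 0 = 0.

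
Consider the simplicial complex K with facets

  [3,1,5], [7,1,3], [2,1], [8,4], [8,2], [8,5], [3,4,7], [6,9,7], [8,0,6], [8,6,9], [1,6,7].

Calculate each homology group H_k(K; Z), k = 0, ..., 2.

H_0 ≅ Z,  H_1 ≅ Z^3,  H_2 = 0.

Order the vertices as 0 < 1 < 2 < 3 < 4 < 5 < 6 < 7 < 8 < 9. Listing each simplex with vertices in this order, K has dimension 2 with simplices:

  0-simplices (10): [0], [1], [2], [3], [4], [5], [6], [7], [8], [9]
  1-simplices (19): [0,6], [0,8], [1,2], [1,3], [1,5], [1,6], [1,7], [2,8], [3,4], [3,5], [3,7], [4,7], [4,8], [5,8], [6,7], [6,8], [6,9], [7,9], [8,9]
  2-simplices (7): [0,6,8], [1,3,5], [1,3,7], [1,6,7], [3,4,7], [6,7,9], [6,8,9]

giving chain groups C_0 ≅ Z^10, C_1 ≅ Z^19, C_2 ≅ Z^7.

The boundary map ∂_1: C_1 → C_0 is given by ∂[p,q] = [q] − [p]. For instance
  ∂[8,9] = [9] − [8].
This gives a 10×19 integer matrix of rank 9; reducing to Smith normal form yields diagonal entries (1,1,1,1,1,1,1,1,1).

The boundary map ∂_2: C_2 → C_1 acts by ∂[p,q,r] = [q,r] − [p,r] + [p,q]. For instance
  ∂[3,4,7] = [4,7] − [3,7] + [3,4],
  ∂[6,7,9] = [7,9] − [6,9] + [6,7].
As a 19×7 matrix over Z this has rank 7, with invariant factors (1,1,1,1,1,1,1).

Computing H_k = (kernel of ∂_k) / (image of ∂_{k+1}):

  H_0: rank C_0 − rank ∂_1 = 10 − 9 = 1, and the invariant factors of ∂_1 are all 1, so H_0 ≅ Z.
  H_1: rank ker ∂_1 − rank ∂_2 = (19 − 9) − 7 = 3, and the invariant factors of ∂_2 are all 1, so H_1 ≅ Z^3.
  H_2: rank ker ∂_2 − rank ∂_3 = (7 − 7) − 0 = 0, and there is no ∂_3, so H_2 ≅ 0.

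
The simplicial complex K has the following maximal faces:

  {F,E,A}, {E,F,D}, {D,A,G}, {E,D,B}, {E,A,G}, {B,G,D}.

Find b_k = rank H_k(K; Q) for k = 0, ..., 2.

Fix the vertex order A < B < D < E < F < G and write every simplex with vertices in increasing order. Then dim K = 2 and the simplices of K are:

  0-simplices (6): A, B, D, E, F, G
  1-simplices (12): AD, AE, AF, AG, BD, BE, BG, DE, DF, DG, EF, EG
  2-simplices (6): ADG, AEF, AEG, BDE, BDG, DEF

Hence C_0 ≅ Z^6, C_1 ≅ Z^12, C_2 ≅ Z^6.

Boundary ∂_1: C_1 → C_0 maps an edge to its endpoints' difference, ∂[p,q] = q − p.
The 6×12 boundary matrix has rank 5 and Smith normal form diag(1,1,1,1,1).

Boundary ∂_2: C_2 → C_1 maps a triangle to the signed sum of its edges. For instance
  ∂AEF = EF − AF + AE,
  ∂DEF = EF − DF + DE.
This gives a 12×6 integer matrix of rank 6; reducing to Smith normal form yields diagonal entries (1,1,1,1,1,1).

Now H_k = ker ∂_k / im ∂_{k+1}, so:

  H_0: rank C_0 − rank ∂_1 = 6 − 5 = 1, and the invariant factors of ∂_1 are all 1, so H_0 = Z.
  H_1: rank ker ∂_1 − rank ∂_2 = (12 − 5) − 6 = 1, and the invariant factors of ∂_2 are all 1, so H_1 = Z.
  H_2: rank ker ∂_2 − rank ∂_3 = (6 − 6) − 0 = 0, and there is no ∂_3, so H_2 = 0.

(K is a triangulation of the cylinder S^1 x I.)

Hence the Betti numbers are b_0 = 1, b_1 = 1, b_2 = 0.

b_0 = 1, b_1 = 1, b_2 = 0.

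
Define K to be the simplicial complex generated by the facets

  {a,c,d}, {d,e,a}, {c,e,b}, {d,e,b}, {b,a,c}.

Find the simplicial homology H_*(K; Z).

H_0 ≅ Z,  H_1 ≅ Z,  H_2 = 0.

Take the total order a < b < c < d < e on the vertex set. Then K (dimension 2) consists of the simplices:

  0-simplices (5): a, b, c, d, e
  1-simplices (10): ab, ac, ad, ae, bc, bd, be, cd, ce, de
  2-simplices (5): abc, acd, ade, bce, bde

so the chain groups are C_0 ≅ Z^5, C_1 ≅ Z^10, C_2 ≅ Z^5.

∂_1: C_1 → C_0 maps an edge to its endpoints' difference, ∂[p,q] = q − p. For instance
  ∂cd = d − c.
This gives a 5×10 integer matrix of rank 4; reducing to Smith normal form yields diagonal entries (1,1,1,1).

Boundary ∂_2: C_2 → C_1 acts by ∂[p,q,r] = [q,r] − [p,r] + [p,q]. For instance
  ∂acd = cd − ad + ac,
  ∂ade = de − ae + ad.
The 10×5 boundary matrix has rank 5 and Smith normal form diag(1,1,1,1,1).

Reading off H_k = ker ∂_k / im ∂_{k+1}:

  H_0: rank C_0 − rank ∂_1 = 5 − 4 = 1, and the invariant factors of ∂_1 are all 1, so H_0 = Z.
  H_1: rank ker ∂_1 − rank ∂_2 = (10 − 4) − 5 = 1, and the invariant factors of ∂_2 are all 1, so H_1 = Z.
  H_2: rank ker ∂_2 − rank ∂_3 = (5 − 5) − 0 = 0, and there is no ∂_3, so H_2 = 0.

(K is a triangulation of the Möbius band.)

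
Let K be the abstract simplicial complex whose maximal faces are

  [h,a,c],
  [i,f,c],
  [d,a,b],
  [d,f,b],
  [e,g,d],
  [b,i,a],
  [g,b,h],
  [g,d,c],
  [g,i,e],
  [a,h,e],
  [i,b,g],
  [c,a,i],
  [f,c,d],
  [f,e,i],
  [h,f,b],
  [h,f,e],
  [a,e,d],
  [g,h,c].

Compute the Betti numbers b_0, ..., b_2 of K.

Take the total order a < b < c < d < e < f < g < h < i on the vertex set. Then K (dimension 2) consists of the simplices:

  0-simplices (9): a, b, c, d, e, f, g, h, i
  1-simplices (27): ab, ac, ad, ae, ah, ai, bd, bf, bg, bh, bi, cd, cf, cg, ch, ci, de, df, dg, ef, eg, eh, ei, fh, fi, gh, gi
  2-simplices (18): abd, abi, ach, aci, ade, aeh, bdf, bfh, bgh, bgi, cdf, cdg, cfi, cgh, deg, efh, efi, egi

giving chain groups C_0 ≅ Z^9, C_1 ≅ Z^27, C_2 ≅ Z^18.

Boundary ∂_1: C_1 → C_0 is given by ∂[p,q] = [q] − [p]. For instance
  ∂bi = i − b.
The 9×27 boundary matrix has rank 8 and Smith normal form diag(1,1,1,1,1,1,1,1).

Boundary ∂_2: C_2 → C_1 acts by ∂[p,q,r] = [q,r] − [p,r] + [p,q]. For instance
  ∂bfh = fh − bh + bf,
  ∂deg = eg − dg + de.
The 27×18 boundary matrix has rank 17 and Smith normal form diag(1,1,1,1,1,1,1,1,1,1,1,1,1,1,1,1,1).

Now H_k = ker ∂_k / im ∂_{k+1}, so:

  H_0: rank C_0 − rank ∂_1 = 9 − 8 = 1, and the invariant factors of ∂_1 are all 1, so H_0 = Z.
  H_1: rank ker ∂_1 − rank ∂_2 = (27 − 8) − 17 = 2, and the invariant factors of ∂_2 are all 1, so H_1 = Z^2.
  H_2: rank ker ∂_2 − rank ∂_3 = (18 − 17) − 0 = 1, and there is no ∂_3, so H_2 = Z.

Hence the Betti numbers are b_0 = 1, b_1 = 2, b_2 = 1.

b_0 = 1, b_1 = 2, b_2 = 1.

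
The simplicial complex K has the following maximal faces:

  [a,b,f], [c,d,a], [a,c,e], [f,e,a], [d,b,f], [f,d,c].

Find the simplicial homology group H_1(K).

H_1 = Z.

Fix the vertex order a < b < c < d < e < f and write every simplex with vertices in increasing order. Then dim K = 2 and the simplices of K are:

  0-simplices (6): a, b, c, d, e, f
  1-simplices (12): ab, ac, ad, ae, af, bd, bf, cd, ce, cf, df, ef
  2-simplices (6): abf, acd, ace, aef, bdf, cdf

giving chain groups C_0 ≅ Z^6, C_1 ≅ Z^12, C_2 ≅ Z^6.

∂_1: C_1 → C_0 maps an edge to its endpoints' difference, ∂[p,q] = q − p.
The 6×12 boundary matrix has rank 5 and Smith normal form diag(1,1,1,1,1).

Boundary ∂_2: C_2 → C_1 maps a triangle to the signed sum of its edges. For instance
  ∂abf = bf − af + ab,
  ∂acd = cd − ad + ac.
As a 12×6 matrix over Z this has rank 6, with invariant factors (1,1,1,1,1,1).

Reading off H_k = ker ∂_k / im ∂_{k+1}:

  H_1: rank ker ∂_1 − rank ∂_2 = (12 − 5) − 6 = 1, and the invariant factors of ∂_2 are all 1, so H_1 ≅ Z.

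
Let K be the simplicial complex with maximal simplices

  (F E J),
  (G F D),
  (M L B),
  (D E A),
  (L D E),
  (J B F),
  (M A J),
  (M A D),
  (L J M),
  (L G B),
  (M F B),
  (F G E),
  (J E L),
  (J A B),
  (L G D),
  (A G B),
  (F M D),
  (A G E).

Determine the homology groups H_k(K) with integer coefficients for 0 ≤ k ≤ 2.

K has 9 vertices, 27 edges, 18 triangles.
rank ∂_0 = 0, rank ∂_1 = 8 ⇒ b_0 = 9 − 0 − 8 = 1; all invariant factors of ∂_1 are 1 so no torsion. So H_0 = Z.
rank ∂_1 = 8, rank ∂_2 = 18 ⇒ b_1 = 27 − 8 − 18 = 1; ∂_2 has invariant factor(s) [2] giving torsion. So H_1 = Z ⊕ Z_2.
rank ∂_2 = 18, rank ∂_3 = 0 ⇒ b_2 = 18 − 18 − 0 = 0. So H_2 = 0.

H_0 ≅ Z,  H_1 ≅ Z ⊕ Z_2,  H_2 = 0.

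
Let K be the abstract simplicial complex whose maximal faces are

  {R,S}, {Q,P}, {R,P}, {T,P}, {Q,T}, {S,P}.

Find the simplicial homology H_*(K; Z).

Fix the vertex order P < Q < R < S < T and write every simplex with vertices in increasing order. Then dim K = 1 and the simplices of K are:

  0-simplices (5): P, Q, R, S, T
  1-simplices (6): PQ, PR, PS, PT, QT, RS

Hence C_0 ≅ Z^5, C_1 ≅ Z^6.

Boundary ∂_1: C_1 → C_0 maps an edge to its endpoints' difference, ∂[p,q] = q − p. For instance
  ∂PS = S − P.
As a 5×6 matrix over Z this has rank 4, with invariant factors (1,1,1,1).

Computing H_k = (kernel of ∂_k) / (image of ∂_{k+1}):

  H_0: rank C_0 − rank ∂_1 = 5 − 4 = 1, and the invariant factors of ∂_1 are all 1, so H_0 = Z.
  H_1: rank ker ∂_1 − rank ∂_2 = (6 − 4) − 0 = 2, and there is no ∂_2, so H_1 = Z^2.

As a check, the Euler characteristic is 5 − 6 = -1, which agrees with 1 − 2 = -1.
(K is a triangulation of a wedge of 2 circles.)

H_0 ≅ Z,  H_1 ≅ Z^2.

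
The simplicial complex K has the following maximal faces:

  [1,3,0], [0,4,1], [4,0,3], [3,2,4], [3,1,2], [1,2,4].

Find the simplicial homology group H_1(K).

We work with the vertex ordering 0 < 1 < 2 < 3 < 4. The simplices of K, each written with vertices in increasing order, are:

  0-simplices (5): [0], [1], [2], [3], [4]
  1-simplices (9): [0,1], [0,3], [0,4], [1,2], [1,3], [1,4], [2,3], [2,4], [3,4]
  2-simplices (6): [0,1,3], [0,1,4], [0,3,4], [1,2,3], [1,2,4], [2,3,4]

so the chain groups are C_0 ≅ Z^5, C_1 ≅ Z^9, C_2 ≅ Z^6.

Boundary ∂_1: C_1 → C_0 maps an edge to its endpoints' difference, ∂[p,q] = q − p. For instance
  ∂[2,3] = [3] − [2].
The resulting 5×9 matrix has rank 4, and its Smith normal form has invariant factors (1,1,1,1).

∂_2: C_2 → C_1 acts by ∂[p,q,r] = [q,r] − [p,r] + [p,q]. For instance
  ∂[1,2,4] = [2,4] − [1,4] + [1,2],
  ∂[0,1,3] = [1,3] − [0,3] + [0,1].
The resulting 9×6 matrix has rank 5, and its Smith normal form has invariant factors (1,1,1,1,1).

From H_k ≅ ker(∂_k) / im(∂_{k+1}) we obtain:

  H_1: rank ker ∂_1 − rank ∂_2 = (9 − 4) − 5 = 0, and the invariant factors of ∂_2 are all 1, so H_1 = 0.

(K is a triangulation of the 2-sphere S^2.)

H_1 ≅ 0.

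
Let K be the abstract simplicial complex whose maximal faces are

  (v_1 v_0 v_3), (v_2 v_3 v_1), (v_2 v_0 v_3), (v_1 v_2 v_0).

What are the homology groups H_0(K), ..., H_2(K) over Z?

H_0 ≅ Z,  H_1 = 0,  H_2 ≅ Z.

Fix the vertex order v_0 < v_1 < v_2 < v_3 and write every simplex with vertices in increasing order. Then dim K = 2 and the simplices of K are:

  0-simplices (4): [v_0], [v_1], [v_2], [v_3]
  1-simplices (6): [v_0,v_1], [v_0,v_2], [v_0,v_3], [v_1,v_2], [v_1,v_3], [v_2,v_3]
  2-simplices (4): [v_0,v_1,v_2], [v_0,v_1,v_3], [v_0,v_2,v_3], [v_1,v_2,v_3]

giving chain groups C_0 ≅ Z^4, C_1 ≅ Z^6, C_2 ≅ Z^4.

The boundary map ∂_1: C_1 → C_0 maps an edge to its endpoints' difference, ∂[p,q] = q − p.
The 4×6 boundary matrix has rank 3 and Smith normal form diag(1,1,1).

The boundary map ∂_2: C_2 → C_1 acts by ∂[p,q,r] = [q,r] − [p,r] + [p,q]. For instance
  ∂[v_0,v_1,v_2] = [v_1,v_2] − [v_0,v_2] + [v_0,v_1],
  ∂[v_0,v_2,v_3] = [v_2,v_3] − [v_0,v_3] + [v_0,v_2].
As a 6×4 matrix over Z this has rank 3, with invariant factors (1,1,1).

From H_k ≅ ker(∂_k) / im(∂_{k+1}) we obtain:

  H_0: rank C_0 − rank ∂_1 = 4 − 3 = 1, and the invariant factors of ∂_1 are all 1, so H_0 = Z.
  H_1: rank ker ∂_1 − rank ∂_2 = (6 − 3) − 3 = 0, and the invariant factors of ∂_2 are all 1, so H_1 = 0.
  H_2: rank ker ∂_2 − rank ∂_3 = (4 − 3) − 0 = 1, and there is no ∂_3, so H_2 = Z.

As a check, the Euler characteristic is 4 − 6 + 4 = 2, which agrees with 1 − 0 + 1 = 2.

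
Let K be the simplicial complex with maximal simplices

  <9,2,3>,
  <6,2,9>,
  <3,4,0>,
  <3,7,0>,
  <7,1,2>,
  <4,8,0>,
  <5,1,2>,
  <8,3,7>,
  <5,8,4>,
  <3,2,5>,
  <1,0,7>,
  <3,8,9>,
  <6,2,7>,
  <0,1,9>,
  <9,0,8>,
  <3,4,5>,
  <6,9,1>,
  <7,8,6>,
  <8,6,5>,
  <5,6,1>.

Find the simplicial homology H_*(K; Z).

Fix the vertex order 0 < 1 < 2 < 3 < 4 < 5 < 6 < 7 < 8 < 9 and write every simplex with vertices in increasing order. Then dim K = 2 and the simplices of K are:

  0-simplices (10): [0], [1], [2], [3], [4], [5], [6], [7], [8], [9]
  1-simplices (30): (30 of them)
  2-simplices (20): (20 of them)

so the chain groups are C_0 ≅ Z^10, C_1 ≅ Z^30, C_2 ≅ Z^20.

The boundary map ∂_1: C_1 → C_0 sends each edge [p,q] (with p < q) to q − p. For instance
  ∂[0,3] = [3] − [0].
As a 10×30 matrix over Z this has rank 9, with invariant factors (1,1,1,1,1,1,1,1,1).

The boundary map ∂_2: C_2 → C_1 maps a triangle to the signed sum of its edges. For instance
  ∂[2,3,5] = [3,5] − [2,5] + [2,3],
  ∂[0,3,4] = [3,4] − [0,4] + [0,3].
The 30×20 boundary matrix has rank 20 and Smith normal form diag(1,1,1,1,1,1,1,1,1,1,1,1,1,1,1,1,1,1,1,2).

Now H_k = ker ∂_k / im ∂_{k+1}, so:

  H_0: rank C_0 − rank ∂_1 = 10 − 9 = 1, and the invariant factors of ∂_1 are all 1, so H_0 = Z.
  H_1: rank ker ∂_1 − rank ∂_2 = (30 − 9) − 20 = 1, and ∂_2 has invariant factor 2 > 1, so H_1 = Z ⊕ Z_2.
  H_2: rank ker ∂_2 − rank ∂_3 = (20 − 20) − 0 = 0, and there is no ∂_3, so H_2 = 0.

H_0 = Z,  H_1 = Z ⊕ Z_2,  H_2 = 0.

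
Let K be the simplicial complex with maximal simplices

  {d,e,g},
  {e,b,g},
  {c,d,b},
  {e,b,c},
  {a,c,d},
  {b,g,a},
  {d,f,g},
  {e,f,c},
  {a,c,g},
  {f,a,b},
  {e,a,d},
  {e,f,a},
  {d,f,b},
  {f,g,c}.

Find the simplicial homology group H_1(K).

H_1 ≅ Z^2.

Order the vertices as a < b < c < d < e < f < g. Listing each simplex with vertices in this order, K has dimension 2 with simplices:

  0-simplices (7): a, b, c, d, e, f, g
  1-simplices (21): ab, ac, ad, ae, af, ag, bc, bd, be, bf, bg, cd, ce, cf, cg, de, df, dg, ef, eg, fg
  2-simplices (14): abf, abg, acd, acg, ade, aef, bcd, bce, bdf, beg, cef, cfg, deg, dfg

Hence C_0 ≅ Z^7, C_1 ≅ Z^21, C_2 ≅ Z^14.

∂_1: C_1 → C_0 maps an edge to its endpoints' difference, ∂[p,q] = q − p. For instance
  ∂bd = d − b.
The 7×21 boundary matrix has rank 6 and Smith normal form diag(1,1,1,1,1,1).

∂_2: C_2 → C_1 sends each 2-simplex [p,q,r] to [q,r] − [p,r] + [p,q]. For instance
  ∂abg = bg − ag + ab,
  ∂bce = ce − be + bc.
As a 21×14 matrix over Z this has rank 13, with invariant factors (1,1,1,1,1,1,1,1,1,1,1,1,1).

Now H_k = ker ∂_k / im ∂_{k+1}, so:

  H_1: rank ker ∂_1 − rank ∂_2 = (21 − 6) − 13 = 2, and the invariant factors of ∂_2 are all 1, so H_1 ≅ Z^2.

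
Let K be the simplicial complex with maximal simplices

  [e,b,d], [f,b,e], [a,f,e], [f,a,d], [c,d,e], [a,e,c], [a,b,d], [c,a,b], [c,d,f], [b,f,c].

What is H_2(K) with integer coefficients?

Fix the vertex order a < b < c < d < e < f and write every simplex with vertices in increasing order. Then dim K = 2 and the simplices of K are:

  0-simplices (6): a, b, c, d, e, f
  1-simplices (15): ab, ac, ad, ae, af, bc, bd, be, bf, cd, ce, cf, de, df, ef
  2-simplices (10): abc, abd, ace, adf, aef, bcf, bde, bef, cde, cdf

giving chain groups C_0 ≅ Z^6, C_1 ≅ Z^15, C_2 ≅ Z^10.

The boundary map ∂_1: C_1 → C_0 sends each edge [p,q] (with p < q) to q − p. For instance
  ∂df = f − d.
The 6×15 boundary matrix has rank 5 and Smith normal form diag(1,1,1,1,1).

∂_2: C_2 → C_1 maps a triangle to the signed sum of its edges. For instance
  ∂ace = ce − ae + ac,
  ∂aef = ef − af + ae.
As a 15×10 matrix over Z this has rank 10, with invariant factors (1,1,1,1,1,1,1,1,1,2).

From H_k ≅ ker(∂_k) / im(∂_{k+1}) we obtain:

  H_2: rank ker ∂_2 − rank ∂_3 = (10 − 10) − 0 = 0, and there is no ∂_3, so H_2 = 0.

(K is a triangulation of the real projective plane RP^2.)

H_2 = 0.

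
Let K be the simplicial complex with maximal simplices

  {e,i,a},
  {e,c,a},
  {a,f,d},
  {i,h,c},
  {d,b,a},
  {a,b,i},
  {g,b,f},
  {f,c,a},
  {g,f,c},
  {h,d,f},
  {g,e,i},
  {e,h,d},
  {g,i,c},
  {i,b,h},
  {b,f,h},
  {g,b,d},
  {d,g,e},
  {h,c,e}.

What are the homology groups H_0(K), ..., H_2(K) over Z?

Order the vertices as a < b < c < d < e < f < g < h < i. Listing each simplex with vertices in this order, K has dimension 2 with simplices:

  0-simplices (9): a, b, c, d, e, f, g, h, i
  1-simplices (27): ab, ac, ad, ae, af, ai, bd, bf, bg, bh, bi, ce, cf, cg, ch, ci, de, df, dg, dh, eg, eh, ei, fg, fh, gi, hi
  2-simplices (18): abd, abi, ace, acf, adf, aei, bdg, bfg, bfh, bhi, ceh, cfg, cgi, chi, deg, deh, dfh, egi

giving chain groups C_0 ≅ Z^9, C_1 ≅ Z^27, C_2 ≅ Z^18.

Boundary ∂_1: C_1 → C_0 maps an edge to its endpoints' difference, ∂[p,q] = q − p.
As a 9×27 matrix over Z this has rank 8, with invariant factors (1,1,1,1,1,1,1,1).

The boundary map ∂_2: C_2 → C_1 sends each 2-simplex [p,q,r] to [q,r] − [p,r] + [p,q]. For instance
  ∂deh = eh − dh + de,
  ∂deg = eg − dg + de.
As a 27×18 matrix over Z this has rank 18, with invariant factors (1,1,1,1,1,1,1,1,1,1,1,1,1,1,1,1,1,2).

Now H_k = ker ∂_k / im ∂_{k+1}, so:

  H_0: rank C_0 − rank ∂_1 = 9 − 8 = 1, and the invariant factors of ∂_1 are all 1, so H_0 = Z.
  H_1: rank ker ∂_1 − rank ∂_2 = (27 − 8) − 18 = 1, and ∂_2 has invariant factor 2 > 1, so H_1 = Z ⊕ Z/2.
  H_2: rank ker ∂_2 − rank ∂_3 = (18 − 18) − 0 = 0, and there is no ∂_3, so H_2 = 0.

H_0 ≅ Z,  H_1 ≅ Z ⊕ Z/2,  H_2 = 0.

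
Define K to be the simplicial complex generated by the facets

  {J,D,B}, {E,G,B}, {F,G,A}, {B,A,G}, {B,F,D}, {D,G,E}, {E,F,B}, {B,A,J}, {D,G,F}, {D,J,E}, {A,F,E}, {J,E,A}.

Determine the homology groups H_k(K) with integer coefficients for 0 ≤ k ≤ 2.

H_0 = Z,  H_1 = Z/2,  H_2 = 0.

Order the vertices as A < B < D < E < F < G < J. Listing each simplex with vertices in this order, K has dimension 2 with simplices:

  0-simplices (7): A, B, D, E, F, G, J
  1-simplices (18): AB, AE, AF, AG, AJ, BD, BE, BF, BG, BJ, DE, DF, DG, DJ, EF, EG, EJ, FG
  2-simplices (12): ABG, ABJ, AEF, AEJ, AFG, BDF, BDJ, BEF, BEG, DEG, DEJ, DFG

giving chain groups C_0 ≅ Z^7, C_1 ≅ Z^18, C_2 ≅ Z^12.

Boundary ∂_1: C_1 → C_0 maps an edge to its endpoints' difference, ∂[p,q] = q − p. For instance
  ∂DF = F − D.
As a 7×18 matrix over Z this has rank 6, with invariant factors (1,1,1,1,1,1).

Boundary ∂_2: C_2 → C_1 acts by ∂[p,q,r] = [q,r] − [p,r] + [p,q]. For instance
  ∂DEG = EG − DG + DE,
  ∂DFG = FG − DG + DF.
The resulting 18×12 matrix has rank 12, and its Smith normal form has invariant factors (1,1,1,1,1,1,1,1,1,1,1,2).

Reading off H_k = ker ∂_k / im ∂_{k+1}:

  H_0: rank C_0 − rank ∂_1 = 7 − 6 = 1, and the invariant factors of ∂_1 are all 1, so H_0 = Z.
  H_1: rank ker ∂_1 − rank ∂_2 = (18 − 6) − 12 = 0, and ∂_2 has invariant factor 2 > 1, so H_1 = Z/2.
  H_2: rank ker ∂_2 − rank ∂_3 = (12 − 12) − 0 = 0, and there is no ∂_3, so H_2 = 0.

As a check, the Euler characteristic is 7 − 18 + 12 = 1, which agrees with 1 − 0 + 0 = 1.
(K is a triangulation of the real projective plane RP^2.)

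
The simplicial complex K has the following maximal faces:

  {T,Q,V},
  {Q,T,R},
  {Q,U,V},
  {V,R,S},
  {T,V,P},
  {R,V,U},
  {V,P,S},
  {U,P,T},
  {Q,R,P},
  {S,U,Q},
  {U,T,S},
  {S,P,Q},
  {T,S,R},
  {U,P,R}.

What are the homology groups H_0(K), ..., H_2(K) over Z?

Take the total order P < Q < R < S < T < U < V on the vertex set. Then K (dimension 2) consists of the simplices:

  0-simplices (7): P, Q, R, S, T, U, V
  1-simplices (21): PQ, PR, PS, PT, PU, PV, QR, QS, QT, QU, QV, RS, RT, RU, RV, ST, SU, SV, TU, TV, UV
  2-simplices (14): PQR, PQS, PRU, PSV, PTU, PTV, QRT, QSU, QTV, QUV, RST, RSV, RUV, STU

so the chain groups are C_0 ≅ Z^7, C_1 ≅ Z^21, C_2 ≅ Z^14.

Boundary ∂_1: C_1 → C_0 sends each edge [p,q] (with p < q) to q − p.
The 7×21 boundary matrix has rank 6 and Smith normal form diag(1,1,1,1,1,1).

Boundary ∂_2: C_2 → C_1 maps a triangle to the signed sum of its edges. For instance
  ∂PQS = QS − PS + PQ,
  ∂PSV = SV − PV + PS.
As a 21×14 matrix over Z this has rank 13, with invariant factors (1,1,1,1,1,1,1,1,1,1,1,1,1).

From H_k ≅ ker(∂_k) / im(∂_{k+1}) we obtain:

  H_0: rank C_0 − rank ∂_1 = 7 − 6 = 1, and the invariant factors of ∂_1 are all 1, so H_0 = Z.
  H_1: rank ker ∂_1 − rank ∂_2 = (21 − 6) − 13 = 2, and the invariant factors of ∂_2 are all 1, so H_1 = Z^2.
  H_2: rank ker ∂_2 − rank ∂_3 = (14 − 13) − 0 = 1, and there is no ∂_3, so H_2 = Z.

As a check, the Euler characteristic is 7 − 21 + 14 = 0, which agrees with 1 − 2 + 1 = 0.

H_0 ≅ Z,  H_1 ≅ Z^2,  H_2 ≅ Z.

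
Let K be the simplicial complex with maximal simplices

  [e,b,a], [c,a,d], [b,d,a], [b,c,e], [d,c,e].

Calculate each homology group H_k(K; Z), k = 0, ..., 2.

H_0 = Z,  H_1 = Z,  H_2 = 0.

Order the vertices as a < b < c < d < e. Listing each simplex with vertices in this order, K has dimension 2 with simplices:

  0-simplices (5): a, b, c, d, e
  1-simplices (10): ab, ac, ad, ae, bc, bd, be, cd, ce, de
  2-simplices (5): abd, abe, acd, bce, cde

Hence C_0 ≅ Z^5, C_1 ≅ Z^10, C_2 ≅ Z^5.

∂_1: C_1 → C_0 sends each edge [p,q] (with p < q) to q − p. For instance
  ∂ce = e − c.
This gives a 5×10 integer matrix of rank 4; reducing to Smith normal form yields diagonal entries (1,1,1,1).

The boundary map ∂_2: C_2 → C_1 acts by ∂[p,q,r] = [q,r] − [p,r] + [p,q]. For instance
  ∂bce = ce − be + bc,
  ∂acd = cd − ad + ac.
The 10×5 boundary matrix has rank 5 and Smith normal form diag(1,1,1,1,1).

From H_k ≅ ker(∂_k) / im(∂_{k+1}) we obtain:

  H_0: rank C_0 − rank ∂_1 = 5 − 4 = 1, and the invariant factors of ∂_1 are all 1, so H_0 ≅ Z.
  H_1: rank ker ∂_1 − rank ∂_2 = (10 − 4) − 5 = 1, and the invariant factors of ∂_2 are all 1, so H_1 ≅ Z.
  H_2: rank ker ∂_2 − rank ∂_3 = (5 − 5) − 0 = 0, and there is no ∂_3, so H_2 ≅ 0.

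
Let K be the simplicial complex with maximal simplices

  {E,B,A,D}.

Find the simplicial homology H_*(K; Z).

We work with the vertex ordering A < B < D < E. The simplices of K, each written with vertices in increasing order, are:

  0-simplices (4): A, B, D, E
  1-simplices (6): AB, AD, AE, BD, BE, DE
  2-simplices (4): ABD, ABE, ADE, BDE
  3-simplices (1): ABDE

giving chain groups C_0 ≅ Z^4, C_1 ≅ Z^6, C_2 ≅ Z^4, C_3 ≅ Z^1.

The boundary map ∂_1: C_1 → C_0 sends each edge [p,q] (with p < q) to q − p. For instance
  ∂BD = D − B.
This gives a 4×6 integer matrix of rank 3; reducing to Smith normal form yields diagonal entries (1,1,1).

Boundary ∂_2: C_2 → C_1 acts by ∂[p,q,r] = [q,r] − [p,r] + [p,q]. For instance
  ∂ABD = BD − AD + AB,
  ∂ABE = BE − AE + AB.
This gives a 6×4 integer matrix of rank 3; reducing to Smith normal form yields diagonal entries (1,1,1).

The boundary map ∂_3: C_3 → C_2 sends each 3-simplex σ to the alternating sum Σ_i (−1)^i (σ with its i-th vertex removed). For instance
  ∂ABDE = BDE − ADE + ABE − ABD.
The 4×1 boundary matrix has rank 1 and Smith normal form diag(1).

From H_k ≅ ker(∂_k) / im(∂_{k+1}) we obtain:

  H_0: rank C_0 − rank ∂_1 = 4 − 3 = 1, and the invariant factors of ∂_1 are all 1, so H_0 ≅ Z.
  H_1: rank ker ∂_1 − rank ∂_2 = (6 − 3) − 3 = 0, and the invariant factors of ∂_2 are all 1, so H_1 ≅ 0.
  H_2: rank ker ∂_2 − rank ∂_3 = (4 − 3) − 1 = 0, and the invariant factors of ∂_3 are all 1, so H_2 ≅ 0.
  H_3: rank ker ∂_3 − rank ∂_4 = (1 − 1) − 0 = 0, and there is no ∂_4, so H_3 ≅ 0.

(K is a triangulation of the 3-simplex.)

H_0 = Z,  H_1 = 0,  H_2 = 0,  H_3 = 0.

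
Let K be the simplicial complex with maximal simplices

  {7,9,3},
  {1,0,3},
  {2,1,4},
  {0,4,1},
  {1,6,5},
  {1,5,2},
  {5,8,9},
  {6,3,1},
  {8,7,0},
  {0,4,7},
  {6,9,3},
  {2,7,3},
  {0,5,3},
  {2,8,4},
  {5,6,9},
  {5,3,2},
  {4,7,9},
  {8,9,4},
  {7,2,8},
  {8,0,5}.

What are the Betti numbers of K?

b_0 = 1, b_1 = 1, b_2 = 0.

K has 10 vertices, 30 edges, 20 triangles.
rank ∂_0 = 0, rank ∂_1 = 9 ⇒ b_0 = 10 − 0 − 9 = 1; all invariant factors of ∂_1 are 1 so no torsion. So H_0 = Z.
rank ∂_1 = 9, rank ∂_2 = 20 ⇒ b_1 = 30 − 9 − 20 = 1; ∂_2 has invariant factor(s) [2] giving torsion. So H_1 = Z ⊕ Z_2.
rank ∂_2 = 20, rank ∂_3 = 0 ⇒ b_2 = 20 − 20 − 0 = 0. So H_2 = 0.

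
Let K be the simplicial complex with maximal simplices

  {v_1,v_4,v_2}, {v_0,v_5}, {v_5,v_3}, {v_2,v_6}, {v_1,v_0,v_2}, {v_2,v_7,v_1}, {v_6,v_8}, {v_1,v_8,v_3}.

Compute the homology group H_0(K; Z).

H_0 ≅ Z.

We work with the vertex ordering v_0 < v_1 < v_2 < v_3 < v_4 < v_5 < v_6 < v_7 < v_8. The simplices of K, each written with vertices in increasing order, are:

  0-simplices (9): [v_0], [v_1], [v_2], [v_3], [v_4], [v_5], [v_6], [v_7], [v_8]
  1-simplices (14): [v_0,v_1], [v_0,v_2], [v_0,v_5], [v_1,v_2], [v_1,v_3], [v_1,v_4], [v_1,v_7], [v_1,v_8], [v_2,v_4], [v_2,v_6], [v_2,v_7], [v_3,v_5], [v_3,v_8], [v_6,v_8]
  2-simplices (4): [v_0,v_1,v_2], [v_1,v_2,v_4], [v_1,v_2,v_7], [v_1,v_3,v_8]

giving chain groups C_0 ≅ Z^9, C_1 ≅ Z^14, C_2 ≅ Z^4.

The boundary map ∂_1: C_1 → C_0 sends each edge [p,q] (with p < q) to q − p. For instance
  ∂[v_1,v_3] = [v_3] − [v_1].
This gives a 9×14 integer matrix of rank 8; reducing to Smith normal form yields diagonal entries (1,1,1,1,1,1,1,1).

The boundary map ∂_2: C_2 → C_1 sends each 2-simplex [p,q,r] to [q,r] − [p,r] + [p,q]. For instance
  ∂[v_1,v_3,v_8] = [v_3,v_8] − [v_1,v_8] + [v_1,v_3],
  ∂[v_0,v_1,v_2] = [v_1,v_2] − [v_0,v_2] + [v_0,v_1].
This gives a 14×4 integer matrix of rank 4; reducing to Smith normal form yields diagonal entries (1,1,1,1).

Now H_k = ker ∂_k / im ∂_{k+1}, so:

  H_0: rank C_0 − rank ∂_1 = 9 − 8 = 1, and the invariant factors of ∂_1 are all 1, so H_0 = Z.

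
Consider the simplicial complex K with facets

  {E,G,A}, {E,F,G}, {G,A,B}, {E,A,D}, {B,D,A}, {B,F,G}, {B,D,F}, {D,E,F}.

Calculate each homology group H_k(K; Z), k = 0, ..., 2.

Order the vertices as A < B < D < E < F < G. Listing each simplex with vertices in this order, K has dimension 2 with simplices:

  0-simplices (6): A, B, D, E, F, G
  1-simplices (12): AB, AD, AE, AG, BD, BF, BG, DE, DF, EF, EG, FG
  2-simplices (8): ABD, ABG, ADE, AEG, BDF, BFG, DEF, EFG

giving chain groups C_0 ≅ Z^6, C_1 ≅ Z^12, C_2 ≅ Z^8.

The boundary map ∂_1: C_1 → C_0 maps an edge to its endpoints' difference, ∂[p,q] = q − p. For instance
  ∂FG = G − F.
This gives a 6×12 integer matrix of rank 5; reducing to Smith normal form yields diagonal entries (1,1,1,1,1).

∂_2: C_2 → C_1 acts by ∂[p,q,r] = [q,r] − [p,r] + [p,q]. For instance
  ∂ABD = BD − AD + AB,
  ∂BFG = FG − BG + BF.
As a 12×8 matrix over Z this has rank 7, with invariant factors (1,1,1,1,1,1,1).

Reading off H_k = ker ∂_k / im ∂_{k+1}:

  H_0: rank C_0 − rank ∂_1 = 6 − 5 = 1, and the invariant factors of ∂_1 are all 1, so H_0 ≅ Z.
  H_1: rank ker ∂_1 − rank ∂_2 = (12 − 5) − 7 = 0, and the invariant factors of ∂_2 are all 1, so H_1 ≅ 0.
  H_2: rank ker ∂_2 − rank ∂_3 = (8 − 7) − 0 = 1, and there is no ∂_3, so H_2 ≅ Z.

As a check, the Euler characteristic is 6 − 12 + 8 = 2, which agrees with 1 − 0 + 1 = 2.

H_0 ≅ Z,  H_1 = 0,  H_2 ≅ Z.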